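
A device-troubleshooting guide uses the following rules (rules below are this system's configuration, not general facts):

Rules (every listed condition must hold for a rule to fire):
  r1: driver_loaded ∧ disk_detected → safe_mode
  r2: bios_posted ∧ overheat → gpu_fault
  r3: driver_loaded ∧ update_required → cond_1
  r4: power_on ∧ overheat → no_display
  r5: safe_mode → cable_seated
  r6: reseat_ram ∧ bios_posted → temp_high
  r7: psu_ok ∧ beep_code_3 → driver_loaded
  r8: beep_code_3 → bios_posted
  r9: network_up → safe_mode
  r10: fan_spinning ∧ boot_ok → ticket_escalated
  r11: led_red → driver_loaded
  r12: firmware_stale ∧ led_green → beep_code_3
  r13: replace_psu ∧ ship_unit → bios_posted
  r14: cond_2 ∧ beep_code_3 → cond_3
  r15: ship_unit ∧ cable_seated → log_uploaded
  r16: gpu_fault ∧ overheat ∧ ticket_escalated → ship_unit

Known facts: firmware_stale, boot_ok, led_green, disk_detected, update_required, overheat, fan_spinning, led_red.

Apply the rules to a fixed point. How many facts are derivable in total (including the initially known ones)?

[1] r10 [fan_spinning ∧ boot_ok → ticket_escalated]; r11 [led_red → driver_loaded]; r12 [firmware_stale ∧ led_green → beep_code_3]. ⇒ new: ticket_escalated, driver_loaded, beep_code_3.
[2] r1 [driver_loaded ∧ disk_detected → safe_mode]; r3 [driver_loaded ∧ update_required → cond_1]; r8 [beep_code_3 → bios_posted]. ⇒ new: safe_mode, cond_1, bios_posted.
[3] r2 [bios_posted ∧ overheat → gpu_fault]; r5 [safe_mode → cable_seated]. ⇒ new: gpu_fault, cable_seated.
[4] r16 [gpu_fault ∧ overheat ∧ ticket_escalated → ship_unit]. ⇒ new: ship_unit.
[5] r15 [ship_unit ∧ cable_seated → log_uploaded]. ⇒ new: log_uploaded.
Closure: {beep_code_3, bios_posted, boot_ok, cable_seated, cond_1, disk_detected, driver_loaded, fan_spinning, firmware_stale, gpu_fault, led_green, led_red, log_uploaded, overheat, safe_mode, ship_unit, ticket_escalated, update_required} — 18 facts.

18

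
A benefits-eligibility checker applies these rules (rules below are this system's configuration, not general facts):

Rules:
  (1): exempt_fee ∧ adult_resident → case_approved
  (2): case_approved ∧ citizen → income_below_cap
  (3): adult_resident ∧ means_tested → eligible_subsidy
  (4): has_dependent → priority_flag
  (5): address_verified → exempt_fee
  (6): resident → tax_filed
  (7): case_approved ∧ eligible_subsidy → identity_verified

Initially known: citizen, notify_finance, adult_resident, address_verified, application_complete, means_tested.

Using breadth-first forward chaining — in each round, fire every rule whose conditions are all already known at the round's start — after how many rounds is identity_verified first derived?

Round 1 fires (3), (5), giving eligible_subsidy, exempt_fee.
Round 2 fires (1), giving case_approved.
Round 3 fires (2), (7), giving income_below_cap, identity_verified.
identity_verified first appears in round 3.

3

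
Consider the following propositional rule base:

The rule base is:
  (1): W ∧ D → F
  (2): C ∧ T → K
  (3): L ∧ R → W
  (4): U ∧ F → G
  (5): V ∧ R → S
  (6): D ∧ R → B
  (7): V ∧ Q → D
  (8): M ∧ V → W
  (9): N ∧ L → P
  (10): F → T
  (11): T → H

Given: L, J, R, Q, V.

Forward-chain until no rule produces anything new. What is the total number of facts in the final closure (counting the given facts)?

12

Round 1: (3) [L ∧ R → W]; (5) [V ∧ R → S]; (7) [V ∧ Q → D]. Adds W, S, D.
Round 2: (1) [W ∧ D → F]; (6) [D ∧ R → B]. Adds F, B.
Round 3: (10) [F → T]. Adds T.
Round 4: (11) [T → H]. Adds H.
Closure: {B, D, F, H, J, L, Q, R, S, T, V, W} — 12 facts.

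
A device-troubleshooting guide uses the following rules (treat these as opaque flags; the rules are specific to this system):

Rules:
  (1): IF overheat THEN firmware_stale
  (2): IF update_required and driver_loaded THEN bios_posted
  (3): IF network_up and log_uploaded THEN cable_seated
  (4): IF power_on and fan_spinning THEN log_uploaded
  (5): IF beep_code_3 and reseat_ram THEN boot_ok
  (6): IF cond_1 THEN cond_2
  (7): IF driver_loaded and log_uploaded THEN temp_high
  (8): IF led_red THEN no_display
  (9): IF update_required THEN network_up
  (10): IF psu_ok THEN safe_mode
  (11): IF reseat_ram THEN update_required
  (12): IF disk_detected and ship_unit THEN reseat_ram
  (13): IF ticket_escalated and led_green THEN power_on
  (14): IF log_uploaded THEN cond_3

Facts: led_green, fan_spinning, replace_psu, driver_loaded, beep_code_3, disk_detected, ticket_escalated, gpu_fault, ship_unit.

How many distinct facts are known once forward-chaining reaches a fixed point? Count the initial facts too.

Round 1: (12) [IF disk_detected and ship_unit THEN reseat_ram]; (13) [IF ticket_escalated and led_green THEN power_on]. Adds reseat_ram, power_on.
Round 2: (4) [IF power_on and fan_spinning THEN log_uploaded]; (5) [IF beep_code_3 and reseat_ram THEN boot_ok]; (11) [IF reseat_ram THEN update_required]. Adds log_uploaded, boot_ok, update_required.
Round 3: (2) [IF update_required and driver_loaded THEN bios_posted]; (7) [IF driver_loaded and log_uploaded THEN temp_high]; (9) [IF update_required THEN network_up]; (14) [IF log_uploaded THEN cond_3]. Adds bios_posted, temp_high, network_up, cond_3.
Round 4: (3) [IF network_up and log_uploaded THEN cable_seated]. Adds cable_seated.
Closure: {beep_code_3, bios_posted, boot_ok, cable_seated, cond_3, disk_detected, driver_loaded, fan_spinning, gpu_fault, led_green, log_uploaded, network_up, power_on, replace_psu, reseat_ram, ship_unit, temp_high, ticket_escalated, update_required} — 19 facts.

19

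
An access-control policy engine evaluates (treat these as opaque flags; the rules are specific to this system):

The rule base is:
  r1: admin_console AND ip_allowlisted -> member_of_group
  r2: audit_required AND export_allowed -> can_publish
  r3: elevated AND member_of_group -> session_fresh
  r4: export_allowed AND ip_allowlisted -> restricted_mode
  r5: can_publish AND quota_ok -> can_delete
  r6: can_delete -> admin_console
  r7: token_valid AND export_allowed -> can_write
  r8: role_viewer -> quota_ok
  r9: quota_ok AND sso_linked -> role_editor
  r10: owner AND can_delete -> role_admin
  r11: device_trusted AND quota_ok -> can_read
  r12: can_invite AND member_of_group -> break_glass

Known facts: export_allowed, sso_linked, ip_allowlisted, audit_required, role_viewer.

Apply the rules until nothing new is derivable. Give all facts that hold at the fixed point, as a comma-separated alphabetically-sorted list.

admin_console, audit_required, can_delete, can_publish, export_allowed, ip_allowlisted, member_of_group, quota_ok, restricted_mode, role_editor, role_viewer, sso_linked

Round 1 fires r2, r4, r8, giving can_publish, restricted_mode, quota_ok.
Round 2 fires r5, r9, giving can_delete, role_editor.
Round 3 fires r6, giving admin_console.
Round 4 fires r1, giving member_of_group.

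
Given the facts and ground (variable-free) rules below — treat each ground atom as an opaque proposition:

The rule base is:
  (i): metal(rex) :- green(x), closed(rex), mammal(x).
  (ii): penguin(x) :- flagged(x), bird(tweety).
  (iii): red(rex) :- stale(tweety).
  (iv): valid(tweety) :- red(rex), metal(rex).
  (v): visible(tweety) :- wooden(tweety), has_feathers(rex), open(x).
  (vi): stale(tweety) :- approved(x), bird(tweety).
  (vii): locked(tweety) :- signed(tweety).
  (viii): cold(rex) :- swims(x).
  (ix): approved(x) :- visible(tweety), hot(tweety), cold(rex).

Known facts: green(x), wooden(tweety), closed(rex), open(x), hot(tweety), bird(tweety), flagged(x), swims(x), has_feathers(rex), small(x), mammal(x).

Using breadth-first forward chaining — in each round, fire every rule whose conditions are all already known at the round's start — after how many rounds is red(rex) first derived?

4

[1] (i) [metal(rex) :- green(x), closed(rex), mammal(x).]; (ii) [penguin(x) :- flagged(x), bird(tweety).]; (v) [visible(tweety) :- wooden(tweety), has_feathers(rex), open(x).]; (viii) [cold(rex) :- swims(x).]. ⇒ new: metal(rex), penguin(x), visible(tweety), cold(rex).
[2] (ix) [approved(x) :- visible(tweety), hot(tweety), cold(rex).]. ⇒ new: approved(x).
[3] (vi) [stale(tweety) :- approved(x), bird(tweety).]. ⇒ new: stale(tweety).
[4] (iii) [red(rex) :- stale(tweety).]. ⇒ new: red(rex).
red(rex) first appears in round 4.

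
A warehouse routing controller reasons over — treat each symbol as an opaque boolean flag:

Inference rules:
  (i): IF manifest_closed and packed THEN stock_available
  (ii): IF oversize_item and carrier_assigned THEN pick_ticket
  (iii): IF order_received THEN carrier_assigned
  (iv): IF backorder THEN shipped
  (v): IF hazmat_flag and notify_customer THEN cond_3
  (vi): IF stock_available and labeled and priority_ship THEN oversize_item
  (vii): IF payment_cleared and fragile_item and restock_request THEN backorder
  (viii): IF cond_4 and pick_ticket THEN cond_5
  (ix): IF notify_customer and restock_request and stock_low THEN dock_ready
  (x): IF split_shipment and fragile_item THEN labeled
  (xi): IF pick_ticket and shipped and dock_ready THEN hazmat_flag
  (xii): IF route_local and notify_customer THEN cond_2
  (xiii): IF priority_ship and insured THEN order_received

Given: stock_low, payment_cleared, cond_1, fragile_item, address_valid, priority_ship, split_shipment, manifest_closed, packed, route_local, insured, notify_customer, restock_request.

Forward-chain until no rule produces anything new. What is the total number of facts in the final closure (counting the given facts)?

25

Round 1: (i) [IF manifest_closed and packed THEN stock_available]; (vii) [IF payment_cleared and fragile_item and restock_request THEN backorder]; (ix) [IF notify_customer and restock_request and stock_low THEN dock_ready]; (x) [IF split_shipment and fragile_item THEN labeled]; (xii) [IF route_local and notify_customer THEN cond_2]; (xiii) [IF priority_ship and insured THEN order_received]. Adds stock_available, backorder, dock_ready, labeled, cond_2, order_received.
Round 2: (iii) [IF order_received THEN carrier_assigned]; (iv) [IF backorder THEN shipped]; (vi) [IF stock_available and labeled and priority_ship THEN oversize_item]. Adds carrier_assigned, shipped, oversize_item.
Round 3: (ii) [IF oversize_item and carrier_assigned THEN pick_ticket]. Adds pick_ticket.
Round 4: (xi) [IF pick_ticket and shipped and dock_ready THEN hazmat_flag]. Adds hazmat_flag.
Round 5: (v) [IF hazmat_flag and notify_customer THEN cond_3]. Adds cond_3.
Closure: {address_valid, backorder, carrier_assigned, cond_1, cond_2, cond_3, dock_ready, fragile_item, hazmat_flag, insured, labeled, manifest_closed, notify_customer, order_received, oversize_item, packed, payment_cleared, pick_ticket, priority_ship, restock_request, route_local, shipped, split_shipment, stock_available, stock_low} — 25 facts.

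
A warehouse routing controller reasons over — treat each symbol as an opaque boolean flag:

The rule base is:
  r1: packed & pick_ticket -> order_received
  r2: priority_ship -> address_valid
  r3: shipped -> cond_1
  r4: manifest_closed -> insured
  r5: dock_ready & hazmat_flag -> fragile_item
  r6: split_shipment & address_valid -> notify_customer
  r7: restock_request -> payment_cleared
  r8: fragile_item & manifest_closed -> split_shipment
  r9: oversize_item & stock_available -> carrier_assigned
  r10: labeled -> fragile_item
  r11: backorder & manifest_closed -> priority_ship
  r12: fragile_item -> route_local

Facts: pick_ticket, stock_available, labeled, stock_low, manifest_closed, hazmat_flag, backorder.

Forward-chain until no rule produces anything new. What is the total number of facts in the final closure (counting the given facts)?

14

[1] r4 [manifest_closed -> insured]; r10 [labeled -> fragile_item]; r11 [backorder & manifest_closed -> priority_ship]. ⇒ new: insured, fragile_item, priority_ship.
[2] r2 [priority_ship -> address_valid]; r8 [fragile_item & manifest_closed -> split_shipment]; r12 [fragile_item -> route_local]. ⇒ new: address_valid, split_shipment, route_local.
[3] r6 [split_shipment & address_valid -> notify_customer]. ⇒ new: notify_customer.
Closure: {address_valid, backorder, fragile_item, hazmat_flag, insured, labeled, manifest_closed, notify_customer, pick_ticket, priority_ship, route_local, split_shipment, stock_available, stock_low} — 14 facts.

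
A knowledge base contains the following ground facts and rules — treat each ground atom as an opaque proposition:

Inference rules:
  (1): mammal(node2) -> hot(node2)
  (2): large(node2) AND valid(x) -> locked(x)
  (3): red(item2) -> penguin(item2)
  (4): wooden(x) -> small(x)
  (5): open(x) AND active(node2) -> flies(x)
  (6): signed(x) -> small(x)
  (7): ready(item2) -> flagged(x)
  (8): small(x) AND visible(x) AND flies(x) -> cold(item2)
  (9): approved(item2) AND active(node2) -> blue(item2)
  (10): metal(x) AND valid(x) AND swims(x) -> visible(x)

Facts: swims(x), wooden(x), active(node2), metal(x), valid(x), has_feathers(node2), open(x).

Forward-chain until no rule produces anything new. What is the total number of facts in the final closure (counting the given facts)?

11

Round 1 — (4), (5), (10), derive small(x), flies(x), visible(x).
Round 2 — (8), derive cold(item2).
Closure: {active(node2), cold(item2), flies(x), has_feathers(node2), metal(x), open(x), small(x), swims(x), valid(x), visible(x), wooden(x)} — 11 facts.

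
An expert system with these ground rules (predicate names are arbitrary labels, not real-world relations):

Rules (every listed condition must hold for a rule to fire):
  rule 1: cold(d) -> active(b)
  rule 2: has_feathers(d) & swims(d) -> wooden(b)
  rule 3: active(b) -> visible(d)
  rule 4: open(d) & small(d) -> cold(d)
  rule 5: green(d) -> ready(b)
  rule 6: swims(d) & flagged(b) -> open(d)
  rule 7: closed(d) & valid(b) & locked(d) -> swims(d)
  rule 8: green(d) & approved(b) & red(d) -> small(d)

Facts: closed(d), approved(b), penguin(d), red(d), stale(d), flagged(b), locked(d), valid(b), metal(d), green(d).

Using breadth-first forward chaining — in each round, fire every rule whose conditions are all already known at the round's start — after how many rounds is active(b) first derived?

[1] rule 5 [green(d) -> ready(b)]; rule 7 [closed(d) & valid(b) & locked(d) -> swims(d)]; rule 8 [green(d) & approved(b) & red(d) -> small(d)]. ⇒ new: ready(b), swims(d), small(d).
[2] rule 6 [swims(d) & flagged(b) -> open(d)]. ⇒ new: open(d).
[3] rule 4 [open(d) & small(d) -> cold(d)]. ⇒ new: cold(d).
[4] rule 1 [cold(d) -> active(b)]. ⇒ new: active(b).
active(b) first appears in round 4.

4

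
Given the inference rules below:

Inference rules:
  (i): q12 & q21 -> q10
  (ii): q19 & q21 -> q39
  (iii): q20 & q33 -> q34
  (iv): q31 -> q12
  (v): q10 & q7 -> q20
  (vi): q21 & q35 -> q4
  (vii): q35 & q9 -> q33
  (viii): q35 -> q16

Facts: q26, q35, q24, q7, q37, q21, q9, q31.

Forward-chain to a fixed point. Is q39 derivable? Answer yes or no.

Round 1 — (iv), (vi), (vii), (viii), derive q12, q4, q33, q16.
Round 2 — (i), derive q10.
Round 3 — (v), derive q20.
Round 4 — (iii), derive q34.
Fixed point reached. q39 is concluded only by (ii); (ii) needs q19 (never derived).

no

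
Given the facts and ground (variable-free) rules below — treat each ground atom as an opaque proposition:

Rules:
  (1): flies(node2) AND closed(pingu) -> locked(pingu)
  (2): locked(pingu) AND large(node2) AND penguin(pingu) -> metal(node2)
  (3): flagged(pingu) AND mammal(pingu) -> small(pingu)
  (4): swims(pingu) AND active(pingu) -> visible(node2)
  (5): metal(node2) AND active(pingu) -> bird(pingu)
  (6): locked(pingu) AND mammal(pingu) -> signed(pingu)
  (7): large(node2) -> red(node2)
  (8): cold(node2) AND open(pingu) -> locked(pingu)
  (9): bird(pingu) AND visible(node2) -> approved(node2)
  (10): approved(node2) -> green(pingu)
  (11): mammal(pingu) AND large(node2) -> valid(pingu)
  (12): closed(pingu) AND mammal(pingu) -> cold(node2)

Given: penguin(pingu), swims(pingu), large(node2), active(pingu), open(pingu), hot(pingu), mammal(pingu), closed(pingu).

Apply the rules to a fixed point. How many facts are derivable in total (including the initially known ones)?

18

[1] (4) [swims(pingu) AND active(pingu) -> visible(node2)]; (7) [large(node2) -> red(node2)]; (11) [mammal(pingu) AND large(node2) -> valid(pingu)]; (12) [closed(pingu) AND mammal(pingu) -> cold(node2)]. ⇒ new: visible(node2), red(node2), valid(pingu), cold(node2).
[2] (8) [cold(node2) AND open(pingu) -> locked(pingu)]. ⇒ new: locked(pingu).
[3] (2) [locked(pingu) AND large(node2) AND penguin(pingu) -> metal(node2)]; (6) [locked(pingu) AND mammal(pingu) -> signed(pingu)]. ⇒ new: metal(node2), signed(pingu).
[4] (5) [metal(node2) AND active(pingu) -> bird(pingu)]. ⇒ new: bird(pingu).
[5] (9) [bird(pingu) AND visible(node2) -> approved(node2)]. ⇒ new: approved(node2).
[6] (10) [approved(node2) -> green(pingu)]. ⇒ new: green(pingu).
Closure: {active(pingu), approved(node2), bird(pingu), closed(pingu), cold(node2), green(pingu), hot(pingu), large(node2), locked(pingu), mammal(pingu), metal(node2), open(pingu), penguin(pingu), red(node2), signed(pingu), swims(pingu), valid(pingu), visible(node2)} — 18 facts.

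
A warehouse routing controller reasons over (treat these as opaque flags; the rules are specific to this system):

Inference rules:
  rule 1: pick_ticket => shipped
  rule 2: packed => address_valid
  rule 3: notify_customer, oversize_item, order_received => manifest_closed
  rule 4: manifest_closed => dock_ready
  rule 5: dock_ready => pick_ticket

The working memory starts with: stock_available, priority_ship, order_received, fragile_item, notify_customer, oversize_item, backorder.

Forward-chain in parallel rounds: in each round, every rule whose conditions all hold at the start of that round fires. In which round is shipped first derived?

4

[1] rule 3 [notify_customer, oversize_item, order_received => manifest_closed]. ⇒ new: manifest_closed.
[2] rule 4 [manifest_closed => dock_ready]. ⇒ new: dock_ready.
[3] rule 5 [dock_ready => pick_ticket]. ⇒ new: pick_ticket.
[4] rule 1 [pick_ticket => shipped]. ⇒ new: shipped.
shipped first appears in round 4.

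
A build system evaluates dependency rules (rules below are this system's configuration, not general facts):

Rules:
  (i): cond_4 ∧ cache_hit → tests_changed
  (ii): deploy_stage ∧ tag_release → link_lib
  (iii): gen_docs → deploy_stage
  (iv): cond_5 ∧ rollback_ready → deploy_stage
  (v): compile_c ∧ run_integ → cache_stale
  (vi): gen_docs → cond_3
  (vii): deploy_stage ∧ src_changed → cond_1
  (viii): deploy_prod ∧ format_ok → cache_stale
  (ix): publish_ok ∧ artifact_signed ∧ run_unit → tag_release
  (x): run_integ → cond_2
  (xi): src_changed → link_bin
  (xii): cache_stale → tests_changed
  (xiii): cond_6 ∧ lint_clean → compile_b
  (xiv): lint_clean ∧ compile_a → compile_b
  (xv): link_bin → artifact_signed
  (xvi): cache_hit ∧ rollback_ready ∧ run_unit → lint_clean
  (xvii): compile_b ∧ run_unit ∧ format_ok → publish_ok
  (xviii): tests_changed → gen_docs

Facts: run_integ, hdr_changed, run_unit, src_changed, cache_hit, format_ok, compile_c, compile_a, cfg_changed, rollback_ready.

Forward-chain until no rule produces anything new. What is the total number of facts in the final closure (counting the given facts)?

Round 1: (v) [compile_c ∧ run_integ → cache_stale]; (x) [run_integ → cond_2]; (xi) [src_changed → link_bin]; (xvi) [cache_hit ∧ rollback_ready ∧ run_unit → lint_clean]. New: cache_stale, cond_2, link_bin, lint_clean.
Round 2: (xii) [cache_stale → tests_changed]; (xiv) [lint_clean ∧ compile_a → compile_b]; (xv) [link_bin → artifact_signed]. New: tests_changed, compile_b, artifact_signed.
Round 3: (xvii) [compile_b ∧ run_unit ∧ format_ok → publish_ok]; (xviii) [tests_changed → gen_docs]. New: publish_ok, gen_docs.
Round 4: (iii) [gen_docs → deploy_stage]; (vi) [gen_docs → cond_3]; (ix) [publish_ok ∧ artifact_signed ∧ run_unit → tag_release]. New: deploy_stage, cond_3, tag_release.
Round 5: (ii) [deploy_stage ∧ tag_release → link_lib]; (vii) [deploy_stage ∧ src_changed → cond_1]. New: link_lib, cond_1.
Closure: {artifact_signed, cache_hit, cache_stale, cfg_changed, compile_a, compile_b, compile_c, cond_1, cond_2, cond_3, deploy_stage, format_ok, gen_docs, hdr_changed, link_bin, link_lib, lint_clean, publish_ok, rollback_ready, run_integ, run_unit, src_changed, tag_release, tests_changed} — 24 facts.

24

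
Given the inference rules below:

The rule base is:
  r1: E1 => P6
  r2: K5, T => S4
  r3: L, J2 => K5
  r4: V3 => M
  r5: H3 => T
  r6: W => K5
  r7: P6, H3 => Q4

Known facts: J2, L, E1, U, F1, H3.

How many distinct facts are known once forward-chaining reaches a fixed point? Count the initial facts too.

Round 1 fires r1, r3, r5, giving P6, K5, T.
Round 2 fires r2, r7, giving S4, Q4.
Closure: {E1, F1, H3, J2, K5, L, P6, Q4, S4, T, U} — 11 facts.

11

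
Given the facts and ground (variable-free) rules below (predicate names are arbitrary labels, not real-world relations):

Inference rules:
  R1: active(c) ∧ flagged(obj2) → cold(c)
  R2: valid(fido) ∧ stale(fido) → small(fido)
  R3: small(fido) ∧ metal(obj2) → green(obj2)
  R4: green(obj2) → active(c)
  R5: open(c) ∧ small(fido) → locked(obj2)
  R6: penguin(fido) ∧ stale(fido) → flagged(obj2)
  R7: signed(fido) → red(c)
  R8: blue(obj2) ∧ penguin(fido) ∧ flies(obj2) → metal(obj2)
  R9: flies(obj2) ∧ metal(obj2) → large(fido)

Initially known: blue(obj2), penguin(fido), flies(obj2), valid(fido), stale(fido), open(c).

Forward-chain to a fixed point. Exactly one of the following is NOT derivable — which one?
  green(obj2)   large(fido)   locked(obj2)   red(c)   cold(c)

red(c)

[1] R2 [valid(fido) ∧ stale(fido) → small(fido)]; R6 [penguin(fido) ∧ stale(fido) → flagged(obj2)]; R8 [blue(obj2) ∧ penguin(fido) ∧ flies(obj2) → metal(obj2)]. ⇒ new: small(fido), flagged(obj2), metal(obj2).
[2] R3 [small(fido) ∧ metal(obj2) → green(obj2)]; R5 [open(c) ∧ small(fido) → locked(obj2)]; R9 [flies(obj2) ∧ metal(obj2) → large(fido)]. ⇒ new: green(obj2), locked(obj2), large(fido).
[3] R4 [green(obj2) → active(c)]. ⇒ new: active(c).
[4] R1 [active(c) ∧ flagged(obj2) → cold(c)]. ⇒ new: cold(c).
Derived: locked(obj2) (round 2), green(obj2) (round 2), cold(c) (round 4), large(fido) (round 2). red(c) never appears in any round.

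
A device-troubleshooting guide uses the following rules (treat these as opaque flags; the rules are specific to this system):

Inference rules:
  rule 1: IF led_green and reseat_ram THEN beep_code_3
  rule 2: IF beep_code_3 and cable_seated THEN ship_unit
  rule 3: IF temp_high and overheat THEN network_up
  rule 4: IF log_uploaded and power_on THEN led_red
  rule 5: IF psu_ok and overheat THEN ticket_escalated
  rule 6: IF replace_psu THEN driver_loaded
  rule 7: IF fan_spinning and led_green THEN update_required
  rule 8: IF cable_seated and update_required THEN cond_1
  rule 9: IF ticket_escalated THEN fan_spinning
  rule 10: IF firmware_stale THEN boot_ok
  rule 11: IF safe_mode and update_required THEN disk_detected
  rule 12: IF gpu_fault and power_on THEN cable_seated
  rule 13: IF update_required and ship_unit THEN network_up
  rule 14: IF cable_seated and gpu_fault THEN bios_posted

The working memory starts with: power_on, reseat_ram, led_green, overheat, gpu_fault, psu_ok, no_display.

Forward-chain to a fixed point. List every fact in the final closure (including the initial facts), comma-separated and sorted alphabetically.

beep_code_3, bios_posted, cable_seated, cond_1, fan_spinning, gpu_fault, led_green, network_up, no_display, overheat, power_on, psu_ok, reseat_ram, ship_unit, ticket_escalated, update_required

Round 1 fires rule 1, rule 5, rule 12, giving beep_code_3, ticket_escalated, cable_seated.
Round 2 fires rule 2, rule 9, rule 14, giving ship_unit, fan_spinning, bios_posted.
Round 3 fires rule 7, giving update_required.
Round 4 fires rule 8, rule 13, giving cond_1, network_up.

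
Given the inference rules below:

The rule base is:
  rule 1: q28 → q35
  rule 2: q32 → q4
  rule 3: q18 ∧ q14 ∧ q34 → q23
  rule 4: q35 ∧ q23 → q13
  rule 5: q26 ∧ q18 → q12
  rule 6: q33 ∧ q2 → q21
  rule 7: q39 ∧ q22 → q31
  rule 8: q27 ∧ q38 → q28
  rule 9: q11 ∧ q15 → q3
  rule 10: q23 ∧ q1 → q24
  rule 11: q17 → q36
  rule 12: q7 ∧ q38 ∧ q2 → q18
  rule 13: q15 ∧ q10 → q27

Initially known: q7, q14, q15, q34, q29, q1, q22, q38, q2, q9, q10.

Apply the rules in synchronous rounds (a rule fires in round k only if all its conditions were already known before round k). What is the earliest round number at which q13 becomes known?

[1] rule 12 [q7 ∧ q38 ∧ q2 → q18]; rule 13 [q15 ∧ q10 → q27]. ⇒ new: q18, q27.
[2] rule 3 [q18 ∧ q14 ∧ q34 → q23]; rule 8 [q27 ∧ q38 → q28]. ⇒ new: q23, q28.
[3] rule 1 [q28 → q35]; rule 10 [q23 ∧ q1 → q24]. ⇒ new: q35, q24.
[4] rule 4 [q35 ∧ q23 → q13]. ⇒ new: q13.
q13 first appears in round 4.

4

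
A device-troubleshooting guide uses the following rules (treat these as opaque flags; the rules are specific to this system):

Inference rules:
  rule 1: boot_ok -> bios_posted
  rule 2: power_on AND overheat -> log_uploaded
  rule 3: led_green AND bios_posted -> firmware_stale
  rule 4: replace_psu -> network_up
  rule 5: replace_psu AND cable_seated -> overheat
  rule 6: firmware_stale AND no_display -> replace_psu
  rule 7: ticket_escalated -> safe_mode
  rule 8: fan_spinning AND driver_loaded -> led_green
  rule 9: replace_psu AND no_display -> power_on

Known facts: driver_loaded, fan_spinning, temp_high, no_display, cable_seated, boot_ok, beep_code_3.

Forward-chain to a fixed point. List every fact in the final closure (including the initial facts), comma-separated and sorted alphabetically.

beep_code_3, bios_posted, boot_ok, cable_seated, driver_loaded, fan_spinning, firmware_stale, led_green, log_uploaded, network_up, no_display, overheat, power_on, replace_psu, temp_high

Round 1 fires rule 1, rule 8, giving bios_posted, led_green.
Round 2 fires rule 3, giving firmware_stale.
Round 3 fires rule 6, giving replace_psu.
Round 4 fires rule 4, rule 5, rule 9, giving network_up, overheat, power_on.
Round 5 fires rule 2, giving log_uploaded.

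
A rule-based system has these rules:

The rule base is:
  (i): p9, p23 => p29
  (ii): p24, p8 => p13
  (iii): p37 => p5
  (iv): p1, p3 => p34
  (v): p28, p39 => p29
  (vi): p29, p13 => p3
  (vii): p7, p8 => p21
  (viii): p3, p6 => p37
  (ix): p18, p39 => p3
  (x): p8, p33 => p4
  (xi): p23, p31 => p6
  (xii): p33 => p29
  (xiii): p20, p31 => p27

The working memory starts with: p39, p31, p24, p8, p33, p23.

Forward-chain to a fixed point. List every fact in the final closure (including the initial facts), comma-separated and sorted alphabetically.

Round 1: (ii) [p24, p8 => p13]; (x) [p8, p33 => p4]; (xi) [p23, p31 => p6]; (xii) [p33 => p29]. New: p13, p4, p6, p29.
Round 2: (vi) [p29, p13 => p3]. New: p3.
Round 3: (viii) [p3, p6 => p37]. New: p37.
Round 4: (iii) [p37 => p5]. New: p5.

p13, p23, p24, p29, p3, p31, p33, p37, p39, p4, p5, p6, p8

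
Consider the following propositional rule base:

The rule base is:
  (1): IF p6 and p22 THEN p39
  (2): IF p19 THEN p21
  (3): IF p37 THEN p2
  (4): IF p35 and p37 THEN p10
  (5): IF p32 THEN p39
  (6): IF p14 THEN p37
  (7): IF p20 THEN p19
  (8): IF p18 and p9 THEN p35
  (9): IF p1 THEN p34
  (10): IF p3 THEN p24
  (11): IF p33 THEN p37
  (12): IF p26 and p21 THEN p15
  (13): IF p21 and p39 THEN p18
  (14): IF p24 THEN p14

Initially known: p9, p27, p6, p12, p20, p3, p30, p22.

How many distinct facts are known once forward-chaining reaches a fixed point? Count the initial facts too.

Round 1: (1) [IF p6 and p22 THEN p39]; (7) [IF p20 THEN p19]; (10) [IF p3 THEN p24]. Adds p39, p19, p24.
Round 2: (2) [IF p19 THEN p21]; (14) [IF p24 THEN p14]. Adds p21, p14.
Round 3: (6) [IF p14 THEN p37]; (13) [IF p21 and p39 THEN p18]. Adds p37, p18.
Round 4: (3) [IF p37 THEN p2]; (8) [IF p18 and p9 THEN p35]. Adds p2, p35.
Round 5: (4) [IF p35 and p37 THEN p10]. Adds p10.
Closure: {p10, p12, p14, p18, p19, p2, p20, p21, p22, p24, p27, p3, p30, p35, p37, p39, p6, p9} — 18 facts.

18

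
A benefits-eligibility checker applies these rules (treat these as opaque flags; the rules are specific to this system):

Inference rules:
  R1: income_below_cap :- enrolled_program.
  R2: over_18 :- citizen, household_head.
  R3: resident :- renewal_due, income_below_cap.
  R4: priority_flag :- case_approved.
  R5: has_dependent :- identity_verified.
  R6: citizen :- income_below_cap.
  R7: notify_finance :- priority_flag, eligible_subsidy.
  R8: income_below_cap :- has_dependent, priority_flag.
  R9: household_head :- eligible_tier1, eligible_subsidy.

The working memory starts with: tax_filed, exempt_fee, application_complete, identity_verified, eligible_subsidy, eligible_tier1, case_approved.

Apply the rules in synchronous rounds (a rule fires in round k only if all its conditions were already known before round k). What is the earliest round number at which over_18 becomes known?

Round 1 fires R4, R5, R9, giving priority_flag, has_dependent, household_head.
Round 2 fires R7, R8, giving notify_finance, income_below_cap.
Round 3 fires R6, giving citizen.
Round 4 fires R2, giving over_18.
over_18 first appears in round 4.

4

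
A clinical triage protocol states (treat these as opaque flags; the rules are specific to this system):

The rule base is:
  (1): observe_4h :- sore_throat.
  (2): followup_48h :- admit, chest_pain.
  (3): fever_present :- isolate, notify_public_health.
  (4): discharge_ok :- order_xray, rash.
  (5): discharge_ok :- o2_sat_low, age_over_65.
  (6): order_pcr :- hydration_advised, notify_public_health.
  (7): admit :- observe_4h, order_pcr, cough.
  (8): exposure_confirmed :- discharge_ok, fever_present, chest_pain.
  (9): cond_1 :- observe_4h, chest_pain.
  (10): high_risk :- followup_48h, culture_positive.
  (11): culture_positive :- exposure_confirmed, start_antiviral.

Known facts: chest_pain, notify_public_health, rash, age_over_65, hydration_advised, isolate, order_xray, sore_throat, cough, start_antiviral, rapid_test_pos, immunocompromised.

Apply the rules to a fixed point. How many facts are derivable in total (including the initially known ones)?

22

Round 1 — (1), (3), (4), (6), derive observe_4h, fever_present, discharge_ok, order_pcr.
Round 2 — (7), (8), (9), derive admit, exposure_confirmed, cond_1.
Round 3 — (2), (11), derive followup_48h, culture_positive.
Round 4 — (10), derive high_risk.
Closure: {admit, age_over_65, chest_pain, cond_1, cough, culture_positive, discharge_ok, exposure_confirmed, fever_present, followup_48h, high_risk, hydration_advised, immunocompromised, isolate, notify_public_health, observe_4h, order_pcr, order_xray, rapid_test_pos, rash, sore_throat, start_antiviral} — 22 facts.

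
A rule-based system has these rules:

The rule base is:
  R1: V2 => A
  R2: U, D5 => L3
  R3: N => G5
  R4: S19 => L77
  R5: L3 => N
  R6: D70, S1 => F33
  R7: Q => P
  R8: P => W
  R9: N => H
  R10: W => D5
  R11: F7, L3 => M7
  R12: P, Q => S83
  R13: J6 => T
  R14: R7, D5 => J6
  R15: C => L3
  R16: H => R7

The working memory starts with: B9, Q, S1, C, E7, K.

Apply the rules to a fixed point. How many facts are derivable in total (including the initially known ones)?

[1] R7 [Q => P]; R15 [C => L3]. ⇒ new: P, L3.
[2] R5 [L3 => N]; R8 [P => W]; R12 [P, Q => S83]. ⇒ new: N, W, S83.
[3] R3 [N => G5]; R9 [N => H]; R10 [W => D5]. ⇒ new: G5, H, D5.
[4] R16 [H => R7]. ⇒ new: R7.
[5] R14 [R7, D5 => J6]. ⇒ new: J6.
[6] R13 [J6 => T]. ⇒ new: T.
Closure: {B9, C, D5, E7, G5, H, J6, K, L3, N, P, Q, R7, S1, S83, T, W} — 17 facts.

17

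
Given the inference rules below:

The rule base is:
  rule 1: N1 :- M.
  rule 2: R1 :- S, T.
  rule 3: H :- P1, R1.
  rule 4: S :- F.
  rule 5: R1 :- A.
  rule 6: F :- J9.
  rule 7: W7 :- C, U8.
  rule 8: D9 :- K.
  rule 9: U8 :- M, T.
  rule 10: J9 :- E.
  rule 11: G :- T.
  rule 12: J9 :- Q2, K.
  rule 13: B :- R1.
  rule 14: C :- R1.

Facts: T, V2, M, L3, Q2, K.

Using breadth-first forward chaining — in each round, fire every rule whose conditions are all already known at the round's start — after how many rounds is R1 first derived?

4

Round 1 — rule 1, rule 8, rule 9, rule 11, rule 12, derive N1, D9, U8, G, J9.
Round 2 — rule 6, derive F.
Round 3 — rule 4, derive S.
Round 4 — rule 2, derive R1.
R1 first appears in round 4.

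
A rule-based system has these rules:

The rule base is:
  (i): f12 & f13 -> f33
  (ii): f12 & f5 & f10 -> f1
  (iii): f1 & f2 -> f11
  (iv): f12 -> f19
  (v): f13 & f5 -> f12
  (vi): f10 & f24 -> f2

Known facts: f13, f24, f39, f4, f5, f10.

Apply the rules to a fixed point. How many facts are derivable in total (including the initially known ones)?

12

Round 1: (v) [f13 & f5 -> f12]; (vi) [f10 & f24 -> f2]. Adds f12, f2.
Round 2: (i) [f12 & f13 -> f33]; (ii) [f12 & f5 & f10 -> f1]; (iv) [f12 -> f19]. Adds f33, f1, f19.
Round 3: (iii) [f1 & f2 -> f11]. Adds f11.
Closure: {f1, f10, f11, f12, f13, f19, f2, f24, f33, f39, f4, f5} — 12 facts.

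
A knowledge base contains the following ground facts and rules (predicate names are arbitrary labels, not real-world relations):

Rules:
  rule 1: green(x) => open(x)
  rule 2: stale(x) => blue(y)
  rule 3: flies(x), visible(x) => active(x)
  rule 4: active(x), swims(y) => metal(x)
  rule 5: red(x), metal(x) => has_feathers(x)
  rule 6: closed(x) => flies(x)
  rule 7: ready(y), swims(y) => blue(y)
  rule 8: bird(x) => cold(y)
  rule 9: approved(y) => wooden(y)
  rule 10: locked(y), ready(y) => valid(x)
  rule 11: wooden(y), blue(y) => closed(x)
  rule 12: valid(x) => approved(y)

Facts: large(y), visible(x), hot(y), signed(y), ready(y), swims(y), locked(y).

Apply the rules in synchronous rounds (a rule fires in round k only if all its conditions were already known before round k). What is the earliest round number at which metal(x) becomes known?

Round 1: rule 7 [ready(y), swims(y) => blue(y)]; rule 10 [locked(y), ready(y) => valid(x)]. New: blue(y), valid(x).
Round 2: rule 12 [valid(x) => approved(y)]. New: approved(y).
Round 3: rule 9 [approved(y) => wooden(y)]. New: wooden(y).
Round 4: rule 11 [wooden(y), blue(y) => closed(x)]. New: closed(x).
Round 5: rule 6 [closed(x) => flies(x)]. New: flies(x).
Round 6: rule 3 [flies(x), visible(x) => active(x)]. New: active(x).
Round 7: rule 4 [active(x), swims(y) => metal(x)]. New: metal(x).
metal(x) first appears in round 7.

7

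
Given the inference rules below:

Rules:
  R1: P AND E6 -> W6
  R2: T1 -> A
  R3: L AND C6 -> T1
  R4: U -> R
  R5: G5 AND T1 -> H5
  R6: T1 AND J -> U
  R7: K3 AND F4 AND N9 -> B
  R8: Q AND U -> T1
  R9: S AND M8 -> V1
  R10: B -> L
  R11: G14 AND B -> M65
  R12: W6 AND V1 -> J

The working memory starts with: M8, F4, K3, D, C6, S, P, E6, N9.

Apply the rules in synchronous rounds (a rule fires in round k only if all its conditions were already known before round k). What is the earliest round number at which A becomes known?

Round 1: R1 [P AND E6 -> W6]; R7 [K3 AND F4 AND N9 -> B]; R9 [S AND M8 -> V1]. Adds W6, B, V1.
Round 2: R10 [B -> L]; R12 [W6 AND V1 -> J]. Adds L, J.
Round 3: R3 [L AND C6 -> T1]. Adds T1.
Round 4: R2 [T1 -> A]; R6 [T1 AND J -> U]. Adds A, U.
A first appears in round 4.

4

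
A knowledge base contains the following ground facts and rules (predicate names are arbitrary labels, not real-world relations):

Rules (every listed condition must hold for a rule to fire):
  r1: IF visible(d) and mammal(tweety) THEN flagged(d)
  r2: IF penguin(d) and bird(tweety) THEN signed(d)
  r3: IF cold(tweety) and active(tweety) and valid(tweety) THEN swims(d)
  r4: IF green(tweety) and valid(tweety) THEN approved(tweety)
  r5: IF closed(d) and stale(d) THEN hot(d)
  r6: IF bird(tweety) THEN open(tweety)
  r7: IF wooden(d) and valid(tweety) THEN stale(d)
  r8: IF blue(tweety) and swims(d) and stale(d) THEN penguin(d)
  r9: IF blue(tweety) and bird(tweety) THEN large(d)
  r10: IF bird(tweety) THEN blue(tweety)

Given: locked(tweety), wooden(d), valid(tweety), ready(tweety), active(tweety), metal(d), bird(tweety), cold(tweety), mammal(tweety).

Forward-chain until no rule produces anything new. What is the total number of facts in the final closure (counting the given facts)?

16

Round 1: r3 [IF cold(tweety) and active(tweety) and valid(tweety) THEN swims(d)]; r6 [IF bird(tweety) THEN open(tweety)]; r7 [IF wooden(d) and valid(tweety) THEN stale(d)]; r10 [IF bird(tweety) THEN blue(tweety)]. Adds swims(d), open(tweety), stale(d), blue(tweety).
Round 2: r8 [IF blue(tweety) and swims(d) and stale(d) THEN penguin(d)]; r9 [IF blue(tweety) and bird(tweety) THEN large(d)]. Adds penguin(d), large(d).
Round 3: r2 [IF penguin(d) and bird(tweety) THEN signed(d)]. Adds signed(d).
Closure: {active(tweety), bird(tweety), blue(tweety), cold(tweety), large(d), locked(tweety), mammal(tweety), metal(d), open(tweety), penguin(d), ready(tweety), signed(d), stale(d), swims(d), valid(tweety), wooden(d)} — 16 facts.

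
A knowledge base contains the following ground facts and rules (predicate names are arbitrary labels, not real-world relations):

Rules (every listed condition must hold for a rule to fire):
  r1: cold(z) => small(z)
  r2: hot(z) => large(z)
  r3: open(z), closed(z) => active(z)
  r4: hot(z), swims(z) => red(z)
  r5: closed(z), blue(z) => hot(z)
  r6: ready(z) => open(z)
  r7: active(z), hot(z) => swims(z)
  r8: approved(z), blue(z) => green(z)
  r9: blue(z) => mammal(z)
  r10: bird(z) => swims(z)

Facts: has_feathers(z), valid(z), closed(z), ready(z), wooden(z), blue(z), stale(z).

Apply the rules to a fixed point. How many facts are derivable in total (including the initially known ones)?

[1] r5 [closed(z), blue(z) => hot(z)]; r6 [ready(z) => open(z)]; r9 [blue(z) => mammal(z)]. ⇒ new: hot(z), open(z), mammal(z).
[2] r2 [hot(z) => large(z)]; r3 [open(z), closed(z) => active(z)]. ⇒ new: large(z), active(z).
[3] r7 [active(z), hot(z) => swims(z)]. ⇒ new: swims(z).
[4] r4 [hot(z), swims(z) => red(z)]. ⇒ new: red(z).
Closure: {active(z), blue(z), closed(z), has_feathers(z), hot(z), large(z), mammal(z), open(z), ready(z), red(z), stale(z), swims(z), valid(z), wooden(z)} — 14 facts.

14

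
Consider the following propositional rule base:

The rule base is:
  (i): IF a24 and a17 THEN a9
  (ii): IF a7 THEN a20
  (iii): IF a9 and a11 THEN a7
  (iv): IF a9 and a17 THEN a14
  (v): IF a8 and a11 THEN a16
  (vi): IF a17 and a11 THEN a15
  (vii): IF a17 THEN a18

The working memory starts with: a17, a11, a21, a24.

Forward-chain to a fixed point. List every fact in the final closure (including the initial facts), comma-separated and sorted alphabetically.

a11, a14, a15, a17, a18, a20, a21, a24, a7, a9

Round 1: (i) [IF a24 and a17 THEN a9]; (vi) [IF a17 and a11 THEN a15]; (vii) [IF a17 THEN a18]. Adds a9, a15, a18.
Round 2: (iii) [IF a9 and a11 THEN a7]; (iv) [IF a9 and a17 THEN a14]. Adds a7, a14.
Round 3: (ii) [IF a7 THEN a20]. Adds a20.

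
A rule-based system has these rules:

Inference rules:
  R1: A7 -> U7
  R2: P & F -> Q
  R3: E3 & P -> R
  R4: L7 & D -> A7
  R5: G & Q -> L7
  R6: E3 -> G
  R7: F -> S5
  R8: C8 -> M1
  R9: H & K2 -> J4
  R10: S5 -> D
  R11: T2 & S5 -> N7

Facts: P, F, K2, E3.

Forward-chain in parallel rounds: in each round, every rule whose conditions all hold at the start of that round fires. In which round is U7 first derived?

[1] R2 [P & F -> Q]; R3 [E3 & P -> R]; R6 [E3 -> G]; R7 [F -> S5]. ⇒ new: Q, R, G, S5.
[2] R5 [G & Q -> L7]; R10 [S5 -> D]. ⇒ new: L7, D.
[3] R4 [L7 & D -> A7]. ⇒ new: A7.
[4] R1 [A7 -> U7]. ⇒ new: U7.
U7 first appears in round 4.

4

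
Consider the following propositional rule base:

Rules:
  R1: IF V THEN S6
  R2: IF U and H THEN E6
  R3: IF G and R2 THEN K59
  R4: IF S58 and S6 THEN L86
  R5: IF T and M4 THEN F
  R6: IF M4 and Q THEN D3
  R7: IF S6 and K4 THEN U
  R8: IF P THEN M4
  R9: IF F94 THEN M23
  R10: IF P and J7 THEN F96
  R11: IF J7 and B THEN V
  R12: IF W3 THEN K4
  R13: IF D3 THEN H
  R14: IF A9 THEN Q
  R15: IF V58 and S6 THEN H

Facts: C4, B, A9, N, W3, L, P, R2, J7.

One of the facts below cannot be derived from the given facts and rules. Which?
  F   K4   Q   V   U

Round 1: R8 [IF P THEN M4]; R10 [IF P and J7 THEN F96]; R11 [IF J7 and B THEN V]; R12 [IF W3 THEN K4]; R14 [IF A9 THEN Q]. Adds M4, F96, V, K4, Q.
Round 2: R1 [IF V THEN S6]; R6 [IF M4 and Q THEN D3]. Adds S6, D3.
Round 3: R7 [IF S6 and K4 THEN U]; R13 [IF D3 THEN H]. Adds U, H.
Round 4: R2 [IF U and H THEN E6]. Adds E6.
Derived: V (round 1), K4 (round 1), Q (round 1), U (round 3). F never appears in any round.

F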